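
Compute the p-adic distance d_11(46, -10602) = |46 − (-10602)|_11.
d_11(46, -10602) = 1/1331

Step 1 — x − y = 46 − (-10602) = 10648. Step 2 — v_11(10648) = 3 (factor: 10648 = (11^3 · 8); the sign does not affect v_p). Step 3 — |x − y|_11 = 11^{-3} = 1/1331.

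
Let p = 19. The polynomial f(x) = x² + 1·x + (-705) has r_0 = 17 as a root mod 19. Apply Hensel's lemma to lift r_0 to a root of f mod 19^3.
r_2 = 6382 (mod 6859)

Hensel: r_{i+1} = r_i − f(r_i)·(f′(r_i))^{-1} mod 19^{i+2}, f′(x) = 2x + 1. Iterate:
  r_0 = 17 (mod 19)
  r_1 = 245 (mod 361)
  r_2 = 6382 (mod 6859)
Final: r = 6382 satisfies f(r) ≡ 0 mod 19^3.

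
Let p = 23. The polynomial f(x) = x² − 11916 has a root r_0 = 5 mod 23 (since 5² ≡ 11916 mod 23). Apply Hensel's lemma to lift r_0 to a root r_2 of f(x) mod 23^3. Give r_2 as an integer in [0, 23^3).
r_2 = 3892 (mod 12167)

Hensel's recurrence: r_{i+1} = r_i − f(r_i)·(f′(r_i))^{-1} mod 23^{i+2}, with f′(x) = 2x. Iterate:
  r_0 = 5 (mod 23)
  r_1 = 189 (mod 529)
  r_2 = 3892 (mod 12167)
Final: r_2 = 3892, and one checks f(r_2) ≡ 0 mod 23^3.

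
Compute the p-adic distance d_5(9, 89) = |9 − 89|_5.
d_5(9, 89) = 1/5

Step 1 — x − y = 9 − 89 = -80. Step 2 — v_5(-80) = 1 (factor: -80 = −(5^1 · 16); the sign does not affect v_p). Step 3 — |x − y|_5 = 5^{-1} = 1/5.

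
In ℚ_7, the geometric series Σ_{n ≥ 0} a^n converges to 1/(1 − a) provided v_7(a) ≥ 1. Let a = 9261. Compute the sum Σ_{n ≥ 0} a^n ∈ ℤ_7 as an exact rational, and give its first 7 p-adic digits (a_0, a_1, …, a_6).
Σ a^n = 1/(1 − a) = -1/9260;  first 7 digits = (1, 0, 0, 6, 3, 0, 1)

v_7(a) = 3 ≥ 1, so the series converges in ℤ_7 to 1/(1 − a) = 1/(1 − 9261) = -1/9260. Expand this rational in ℤ_7: compute digits iteratively via d_i = x_i mod 7, x_{i+1} = (x_i − d_i)/7. The first 7 digits are (1, 0, 0, 6, 3, 0, 1).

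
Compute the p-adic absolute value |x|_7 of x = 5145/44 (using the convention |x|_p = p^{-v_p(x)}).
|5145/44|_7 = 1/343

Step 1 — compute v_7(x) by factoring powers of 7 out of the numerator and denominator: v_7(5145/44) = 3. Step 2 — apply |x|_p = p^{-v_p(x)} = 7^{-3} = 1/343.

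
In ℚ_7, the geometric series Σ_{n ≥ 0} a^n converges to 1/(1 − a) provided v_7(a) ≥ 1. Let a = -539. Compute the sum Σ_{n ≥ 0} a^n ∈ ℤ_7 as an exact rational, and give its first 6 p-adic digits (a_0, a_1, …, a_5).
Σ a^n = 1/(1 − a) = 1/540;  first 6 digits = (1, 0, 3, 5, 1, 3)

v_7(a) = 2 ≥ 1, so the series converges in ℤ_7 to 1/(1 − a) = 1/(1 − (-539)) = 1/540. Expand this rational in ℤ_7: compute digits iteratively via d_i = x_i mod 7, x_{i+1} = (x_i − d_i)/7. The first 6 digits are (1, 0, 3, 5, 1, 3).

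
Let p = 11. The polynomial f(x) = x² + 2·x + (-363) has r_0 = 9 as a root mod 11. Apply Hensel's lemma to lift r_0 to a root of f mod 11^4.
r_3 = 7137 (mod 14641)

Hensel: r_{i+1} = r_i − f(r_i)·(f′(r_i))^{-1} mod 11^{i+2}, f′(x) = 2x + 2. Iterate:
  r_0 = 9 (mod 11)
  r_1 = 119 (mod 121)
  r_2 = 482 (mod 1331)
  r_3 = 7137 (mod 14641)
Final: r = 7137 satisfies f(r) ≡ 0 mod 11^4.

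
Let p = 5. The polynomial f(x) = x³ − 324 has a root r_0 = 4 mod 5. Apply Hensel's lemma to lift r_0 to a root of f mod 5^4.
r_3 = 524 (mod 625)

Hensel: r_{i+1} = r_i − f(r_i)/f′(r_i) mod 5^{i+2}, where f′(x) = 3x². Iterate:
  r_0 = 4 (mod 5)
  r_1 = 24 (mod 25)
  r_2 = 24 (mod 125)
  r_3 = 524 (mod 625)
Final: r = 524 with f(r) ≡ 0 mod 5^4.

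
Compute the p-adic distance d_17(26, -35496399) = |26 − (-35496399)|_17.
d_17(26, -35496399) = 1/1419857

Step 1 — x − y = 26 − (-35496399) = 35496425. Step 2 — v_17(35496425) = 5 (factor: 35496425 = (17^5 · 25); the sign does not affect v_p). Step 3 — |x − y|_17 = 17^{-5} = 1/1419857.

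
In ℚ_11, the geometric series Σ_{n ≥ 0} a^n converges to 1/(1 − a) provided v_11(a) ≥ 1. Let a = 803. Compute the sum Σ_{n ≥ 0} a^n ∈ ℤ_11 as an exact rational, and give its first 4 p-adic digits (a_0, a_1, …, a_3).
Σ a^n = 1/(1 − a) = -1/802;  first 4 digits = (1, 7, 0, 3)

v_11(a) = 1 ≥ 1, so the series converges in ℤ_11 to 1/(1 − a) = 1/(1 − 803) = -1/802. Expand this rational in ℤ_11: compute digits iteratively via d_i = x_i mod 11, x_{i+1} = (x_i − d_i)/11. The first 4 digits are (1, 7, 0, 3).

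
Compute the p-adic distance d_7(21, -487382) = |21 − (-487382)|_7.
d_7(21, -487382) = 1/16807

Step 1 — x − y = 21 − (-487382) = 487403. Step 2 — v_7(487403) = 5 (factor: 487403 = (7^5 · 29); the sign does not affect v_p). Step 3 — |x − y|_7 = 7^{-5} = 1/16807.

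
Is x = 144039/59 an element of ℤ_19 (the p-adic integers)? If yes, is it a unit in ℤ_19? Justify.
x ∈ ℤ_19 but not a unit; v_19(x) = 3 > 0

ℤ_19 = {x ∈ ℚ_19 : v_19(x) ≥ 0} and ℤ_19^× = {x ∈ ℤ_19 : v_19(x) = 0}. Here v_19(144039/59) = v_19(num) − v_19(den) = 3; compare against these criteria.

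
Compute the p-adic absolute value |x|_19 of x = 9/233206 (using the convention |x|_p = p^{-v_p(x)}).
|9/233206|_19 = 6859

Step 1 — compute v_19(x) by factoring powers of 19 out of the numerator and denominator: v_19(9/233206) = -3. Step 2 — apply |x|_p = p^{-v_p(x)} = 19^{3} = 6859.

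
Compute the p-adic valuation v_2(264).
v_2(264) = 3

v_2(n) is the largest exponent k such that 2^k divides n. Factor out: 264 = 2^3 · 33. (Sign doesn't affect v_p.) So v_2(264) = 3.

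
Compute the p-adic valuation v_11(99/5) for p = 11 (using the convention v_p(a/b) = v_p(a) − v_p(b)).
v_11(99/5) = 1

Factor powers of 11 from the numerator and denominator of the reduced fraction: 99 = 11^1 · 9 and 5 = 11^0 · 5. Apply v_p(a/b) = v_p(a) − v_p(b): v_11(99/5) = 1 − 0 = 1.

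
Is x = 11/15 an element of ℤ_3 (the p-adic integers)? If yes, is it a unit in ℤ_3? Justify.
x ∉ ℤ_3 (v_3(x) = -1 < 0)

ℤ_3 = {x ∈ ℚ_3 : v_3(x) ≥ 0} and ℤ_3^× = {x ∈ ℤ_3 : v_3(x) = 0}. Here v_3(11/15) = v_3(num) − v_3(den) = -1; compare against these criteria.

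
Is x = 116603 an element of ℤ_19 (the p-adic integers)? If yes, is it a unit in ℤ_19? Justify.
x ∈ ℤ_19 but not a unit; v_19(x) = 3 > 0

ℤ_19 = {x ∈ ℚ_19 : v_19(x) ≥ 0} and ℤ_19^× = {x ∈ ℤ_19 : v_19(x) = 0}. Here v_19(116603) = v_19(num) − v_19(den) = 3; compare against these criteria.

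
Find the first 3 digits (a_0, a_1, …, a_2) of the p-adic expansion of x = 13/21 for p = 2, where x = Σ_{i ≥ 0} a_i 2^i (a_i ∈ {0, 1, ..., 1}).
(a_0, …, a_2) = (1, 0, 0)

v_2(13/21) = 0 (numerator and denominator both coprime to 2), so x ∈ ℤ_2^×. Compute digits iteratively via a_i = x_i mod 2, x_{i+1} = (x_i − a_i)/2, with x_0 = x:
  x_0 = 13/21;  a_0 = 1;  x_1 = (x_0 − 1)/2 = -4/21
  x_1 = -4/21;  a_1 = 0;  x_2 = (x_1 − 0)/2 = -2/21
  x_2 = -2/21;  a_2 = 0;  x_3 = (x_2 − 0)/2 = -1/21
Digits: (1, 0, 0).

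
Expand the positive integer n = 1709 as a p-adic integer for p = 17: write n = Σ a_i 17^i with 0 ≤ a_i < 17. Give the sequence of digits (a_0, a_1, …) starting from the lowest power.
(a_0, a_1, …) = (9, 15, 5)

Repeated division by 17 gives the digits low-to-high: 1709 = 9 + 15·17^1 + 5·17^2. Digit sequence: (9, 15, 5).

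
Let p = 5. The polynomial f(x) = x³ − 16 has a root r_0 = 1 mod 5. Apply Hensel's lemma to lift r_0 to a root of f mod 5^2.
r_1 = 6 (mod 25)

Hensel: r_{i+1} = r_i − f(r_i)/f′(r_i) mod 5^{i+2}, where f′(x) = 3x². Iterate:
  r_0 = 1 (mod 5)
  r_1 = 6 (mod 25)
Final: r = 6 with f(r) ≡ 0 mod 5^2.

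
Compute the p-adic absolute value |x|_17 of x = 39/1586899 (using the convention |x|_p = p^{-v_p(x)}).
|39/1586899|_17 = 83521

Step 1 — compute v_17(x) by factoring powers of 17 out of the numerator and denominator: v_17(39/1586899) = -4. Step 2 — apply |x|_p = p^{-v_p(x)} = 17^{4} = 83521.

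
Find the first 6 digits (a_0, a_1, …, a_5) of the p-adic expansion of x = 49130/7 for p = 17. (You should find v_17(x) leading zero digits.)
(a_0, …, a_5) = (0, 0, 0, 16, 4, 7)

v_17(49130/7) = 3, so a_0 = ... = a_2 = 0. Factor out: x = 17^3 · u with u = 10/7 a unit in ℤ_17. Expand u iteratively via a_{v+i} = u_i mod 17, u_{i+1} = (u_i − a_{v+i})/17:
  u_0 = 10/7;  a_3 = 16;  u_1 = (u_0 − 16)/17 = -6/7
  u_1 = -6/7;  a_4 = 4;  u_2 = (u_1 − 4)/17 = -2/7
  u_2 = -2/7;  a_5 = 7;  u_3 = (u_2 − 7)/17 = -3/7
Digits: (0, 0, 0, 16, 4, 7).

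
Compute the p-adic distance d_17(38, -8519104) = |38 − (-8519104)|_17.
d_17(38, -8519104) = 1/1419857

Step 1 — x − y = 38 − (-8519104) = 8519142. Step 2 — v_17(8519142) = 5 (factor: 8519142 = (17^5 · 6); the sign does not affect v_p). Step 3 — |x − y|_17 = 17^{-5} = 1/1419857.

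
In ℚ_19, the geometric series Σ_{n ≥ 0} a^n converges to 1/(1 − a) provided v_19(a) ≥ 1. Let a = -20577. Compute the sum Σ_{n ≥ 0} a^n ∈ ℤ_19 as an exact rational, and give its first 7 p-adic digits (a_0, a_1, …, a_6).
Σ a^n = 1/(1 − a) = 1/20578;  first 7 digits = (1, 0, 0, 16, 18, 18, 8)

v_19(a) = 3 ≥ 1, so the series converges in ℤ_19 to 1/(1 − a) = 1/(1 − (-20577)) = 1/20578. Expand this rational in ℤ_19: compute digits iteratively via d_i = x_i mod 19, x_{i+1} = (x_i − d_i)/19. The first 7 digits are (1, 0, 0, 16, 18, 18, 8).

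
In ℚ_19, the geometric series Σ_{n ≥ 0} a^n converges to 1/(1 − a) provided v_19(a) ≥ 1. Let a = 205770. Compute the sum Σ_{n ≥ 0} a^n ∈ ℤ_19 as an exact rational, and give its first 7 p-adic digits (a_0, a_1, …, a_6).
Σ a^n = 1/(1 − a) = -1/205769;  first 7 digits = (1, 0, 0, 11, 1, 0, 7)

v_19(a) = 3 ≥ 1, so the series converges in ℤ_19 to 1/(1 − a) = 1/(1 − 205770) = -1/205769. Expand this rational in ℤ_19: compute digits iteratively via d_i = x_i mod 19, x_{i+1} = (x_i − d_i)/19. The first 7 digits are (1, 0, 0, 11, 1, 0, 7).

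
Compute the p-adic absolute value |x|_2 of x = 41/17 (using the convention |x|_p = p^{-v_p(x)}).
|41/17|_2 = 1

Step 1 — compute v_2(x) by factoring powers of 2 out of the numerator and denominator: v_2(41/17) = 0. Step 2 — apply |x|_p = p^{-v_p(x)} = 2^{0} = 1.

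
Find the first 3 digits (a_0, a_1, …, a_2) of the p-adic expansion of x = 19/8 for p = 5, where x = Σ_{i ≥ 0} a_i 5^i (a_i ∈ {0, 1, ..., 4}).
(a_0, …, a_2) = (3, 3, 0)

v_5(19/8) = 0 (numerator and denominator both coprime to 5), so x ∈ ℤ_5^×. Compute digits iteratively via a_i = x_i mod 5, x_{i+1} = (x_i − a_i)/5, with x_0 = x:
  x_0 = 19/8;  a_0 = 3;  x_1 = (x_0 − 3)/5 = -1/8
  x_1 = -1/8;  a_1 = 3;  x_2 = (x_1 − 3)/5 = -5/8
  x_2 = -5/8;  a_2 = 0;  x_3 = (x_2 − 0)/5 = -1/8
Digits: (3, 3, 0).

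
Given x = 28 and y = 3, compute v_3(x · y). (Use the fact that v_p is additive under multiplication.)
v_3(84) = 1

v_p(x) = 0 (factor: 28 = 3^0 · 28); v_p(y) = 1 (factor: 3 = 3^1 · 1). Additivity: v_p(xy) = v_p(x) + v_p(y) = 0 + 1 = 1. (Direct check: xy = 84 = 3^1 · (28).)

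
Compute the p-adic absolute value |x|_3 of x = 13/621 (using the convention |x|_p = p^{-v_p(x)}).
|13/621|_3 = 27

Step 1 — compute v_3(x) by factoring powers of 3 out of the numerator and denominator: v_3(13/621) = -3. Step 2 — apply |x|_p = p^{-v_p(x)} = 3^{3} = 27.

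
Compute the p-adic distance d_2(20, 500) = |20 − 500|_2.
d_2(20, 500) = 1/32

Step 1 — x − y = 20 − 500 = -480. Step 2 — v_2(-480) = 5 (factor: -480 = −(2^5 · 15); the sign does not affect v_p). Step 3 — |x − y|_2 = 2^{-5} = 1/32.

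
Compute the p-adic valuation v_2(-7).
v_2(-7) = 0

v_2(n) is the largest exponent k such that 2^k divides n. Factor out: -7 = -2^0 · 7. (Sign doesn't affect v_p.) So v_2(-7) = 0.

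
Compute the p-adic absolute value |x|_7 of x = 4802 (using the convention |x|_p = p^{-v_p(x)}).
|4802|_7 = 1/2401

Step 1 — compute v_7(x) by factoring powers of 7 out of the numerator and denominator: v_7(4802) = 4. Step 2 — apply |x|_p = p^{-v_p(x)} = 7^{-4} = 1/2401.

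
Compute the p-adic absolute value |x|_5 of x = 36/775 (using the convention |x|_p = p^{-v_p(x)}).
|36/775|_5 = 25

Step 1 — compute v_5(x) by factoring powers of 5 out of the numerator and denominator: v_5(36/775) = -2. Step 2 — apply |x|_p = p^{-v_p(x)} = 5^{2} = 25.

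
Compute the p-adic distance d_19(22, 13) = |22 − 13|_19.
d_19(22, 13) = 1

Step 1 — x − y = 22 − 13 = 9. Step 2 — v_19(9) = 0 (factor: 9 = (19^0 · 9); the sign does not affect v_p). Step 3 — |x − y|_19 = 19^{0} = 1.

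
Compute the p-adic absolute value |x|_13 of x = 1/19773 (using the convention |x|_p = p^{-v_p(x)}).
|1/19773|_13 = 2197

Step 1 — compute v_13(x) by factoring powers of 13 out of the numerator and denominator: v_13(1/19773) = -3. Step 2 — apply |x|_p = p^{-v_p(x)} = 13^{3} = 2197.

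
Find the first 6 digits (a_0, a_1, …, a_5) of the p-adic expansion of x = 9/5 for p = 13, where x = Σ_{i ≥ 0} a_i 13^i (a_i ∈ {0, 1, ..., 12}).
(a_0, …, a_5) = (7, 10, 7, 2, 5, 10)

v_13(9/5) = 0 (numerator and denominator both coprime to 13), so x ∈ ℤ_13^×. Compute digits iteratively via a_i = x_i mod 13, x_{i+1} = (x_i − a_i)/13, with x_0 = x:
  x_0 = 9/5;  a_0 = 7;  x_1 = (x_0 − 7)/13 = -2/5
  x_1 = -2/5;  a_1 = 10;  x_2 = (x_1 − 10)/13 = -4/5
  x_2 = -4/5;  a_2 = 7;  x_3 = (x_2 − 7)/13 = -3/5
  x_3 = -3/5;  a_3 = 2;  x_4 = (x_3 − 2)/13 = -1/5
  x_4 = -1/5;  a_4 = 5;  x_5 = (x_4 − 5)/13 = -2/5
  x_5 = -2/5;  a_5 = 10;  x_6 = (x_5 − 10)/13 = -4/5
Digits: (7, 10, 7, 2, 5, 10).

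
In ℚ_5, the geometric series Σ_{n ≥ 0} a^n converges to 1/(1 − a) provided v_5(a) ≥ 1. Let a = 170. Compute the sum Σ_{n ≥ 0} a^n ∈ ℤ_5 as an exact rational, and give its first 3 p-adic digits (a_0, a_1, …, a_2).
Σ a^n = 1/(1 − a) = -1/169;  first 3 digits = (1, 4, 2)

v_5(a) = 1 ≥ 1, so the series converges in ℤ_5 to 1/(1 − a) = 1/(1 − 170) = -1/169. Expand this rational in ℤ_5: compute digits iteratively via d_i = x_i mod 5, x_{i+1} = (x_i − d_i)/5. The first 3 digits are (1, 4, 2).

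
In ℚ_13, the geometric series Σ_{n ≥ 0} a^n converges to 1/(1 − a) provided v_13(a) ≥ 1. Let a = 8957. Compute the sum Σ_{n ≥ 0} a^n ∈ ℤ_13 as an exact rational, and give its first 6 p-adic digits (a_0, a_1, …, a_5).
Σ a^n = 1/(1 − a) = -1/8956;  first 6 digits = (1, 0, 1, 4, 1, 8)

v_13(a) = 2 ≥ 1, so the series converges in ℤ_13 to 1/(1 − a) = 1/(1 − 8957) = -1/8956. Expand this rational in ℤ_13: compute digits iteratively via d_i = x_i mod 13, x_{i+1} = (x_i − d_i)/13. The first 6 digits are (1, 0, 1, 4, 1, 8).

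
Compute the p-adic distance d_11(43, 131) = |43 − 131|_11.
d_11(43, 131) = 1/11

Step 1 — x − y = 43 − 131 = -88. Step 2 — v_11(-88) = 1 (factor: -88 = −(11^1 · 8); the sign does not affect v_p). Step 3 — |x − y|_11 = 11^{-1} = 1/11.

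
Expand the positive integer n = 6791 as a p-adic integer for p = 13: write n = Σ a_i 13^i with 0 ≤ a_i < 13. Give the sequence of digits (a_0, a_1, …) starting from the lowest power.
(a_0, a_1, …) = (5, 2, 1, 3)

Repeated division by 13 gives the digits low-to-high: 6791 = 5 + 2·13^1 + 1·13^2 + 3·13^3. Digit sequence: (5, 2, 1, 3).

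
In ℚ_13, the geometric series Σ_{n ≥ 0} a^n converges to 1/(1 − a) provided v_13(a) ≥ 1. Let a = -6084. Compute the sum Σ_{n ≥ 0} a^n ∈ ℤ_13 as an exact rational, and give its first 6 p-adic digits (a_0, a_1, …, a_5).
Σ a^n = 1/(1 − a) = 1/6085;  first 6 digits = (1, 0, 3, 10, 8, 8)

v_13(a) = 2 ≥ 1, so the series converges in ℤ_13 to 1/(1 − a) = 1/(1 − (-6084)) = 1/6085. Expand this rational in ℤ_13: compute digits iteratively via d_i = x_i mod 13, x_{i+1} = (x_i − d_i)/13. The first 6 digits are (1, 0, 3, 10, 8, 8).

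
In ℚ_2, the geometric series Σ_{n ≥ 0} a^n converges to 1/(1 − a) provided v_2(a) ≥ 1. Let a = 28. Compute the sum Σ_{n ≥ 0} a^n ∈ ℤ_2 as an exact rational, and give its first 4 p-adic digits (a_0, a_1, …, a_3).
Σ a^n = 1/(1 − a) = -1/27;  first 4 digits = (1, 0, 1, 1)

v_2(a) = 2 ≥ 1, so the series converges in ℤ_2 to 1/(1 − a) = 1/(1 − 28) = -1/27. Expand this rational in ℤ_2: compute digits iteratively via d_i = x_i mod 2, x_{i+1} = (x_i − d_i)/2. The first 4 digits are (1, 0, 1, 1).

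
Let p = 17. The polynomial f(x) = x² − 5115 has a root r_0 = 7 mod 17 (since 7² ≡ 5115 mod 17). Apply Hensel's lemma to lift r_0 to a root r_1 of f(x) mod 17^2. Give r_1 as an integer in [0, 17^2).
r_1 = 245 (mod 289)

Hensel's recurrence: r_{i+1} = r_i − f(r_i)·(f′(r_i))^{-1} mod 17^{i+2}, with f′(x) = 2x. Iterate:
  r_0 = 7 (mod 17)
  r_1 = 245 (mod 289)
Final: r_1 = 245, and one checks f(r_1) ≡ 0 mod 17^2.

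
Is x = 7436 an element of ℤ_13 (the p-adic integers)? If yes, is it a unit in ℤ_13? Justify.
x ∈ ℤ_13 but not a unit; v_13(x) = 2 > 0

ℤ_13 = {x ∈ ℚ_13 : v_13(x) ≥ 0} and ℤ_13^× = {x ∈ ℤ_13 : v_13(x) = 0}. Here v_13(7436) = v_13(num) − v_13(den) = 2; compare against these criteria.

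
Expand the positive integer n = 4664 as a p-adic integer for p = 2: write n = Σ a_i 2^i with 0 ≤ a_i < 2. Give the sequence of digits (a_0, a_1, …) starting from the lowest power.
(a_0, a_1, …) = (0, 0, 0, 1, 1, 1, 0, 0, 0, 1, 0, 0, 1)

Repeated division by 2 gives the digits low-to-high: 4664 = 1·2^3 + 1·2^4 + 1·2^5 + 1·2^9 + 1·2^12. Digit sequence: (0, 0, 0, 1, 1, 1, 0, 0, 0, 1, 0, 0, 1).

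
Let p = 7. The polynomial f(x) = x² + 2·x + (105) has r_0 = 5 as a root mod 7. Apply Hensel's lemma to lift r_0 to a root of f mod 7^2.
r_1 = 26 (mod 49)

Hensel: r_{i+1} = r_i − f(r_i)·(f′(r_i))^{-1} mod 7^{i+2}, f′(x) = 2x + 2. Iterate:
  r_0 = 5 (mod 7)
  r_1 = 26 (mod 49)
Final: r = 26 satisfies f(r) ≡ 0 mod 7^2.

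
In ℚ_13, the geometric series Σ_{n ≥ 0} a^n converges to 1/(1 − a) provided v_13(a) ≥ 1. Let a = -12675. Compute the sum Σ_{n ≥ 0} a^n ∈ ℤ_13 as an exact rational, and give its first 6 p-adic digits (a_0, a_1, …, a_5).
Σ a^n = 1/(1 − a) = 1/12676;  first 6 digits = (1, 0, 3, 7, 8, 3)

v_13(a) = 2 ≥ 1, so the series converges in ℤ_13 to 1/(1 − a) = 1/(1 − (-12675)) = 1/12676. Expand this rational in ℤ_13: compute digits iteratively via d_i = x_i mod 13, x_{i+1} = (x_i − d_i)/13. The first 6 digits are (1, 0, 3, 7, 8, 3).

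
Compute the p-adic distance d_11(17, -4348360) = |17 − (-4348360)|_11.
d_11(17, -4348360) = 1/161051

Step 1 — x − y = 17 − (-4348360) = 4348377. Step 2 — v_11(4348377) = 5 (factor: 4348377 = (11^5 · 27); the sign does not affect v_p). Step 3 — |x − y|_11 = 11^{-5} = 1/161051.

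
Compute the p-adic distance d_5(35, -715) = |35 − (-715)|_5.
d_5(35, -715) = 1/125

Step 1 — x − y = 35 − (-715) = 750. Step 2 — v_5(750) = 3 (factor: 750 = (5^3 · 6); the sign does not affect v_p). Step 3 — |x − y|_5 = 5^{-3} = 1/125.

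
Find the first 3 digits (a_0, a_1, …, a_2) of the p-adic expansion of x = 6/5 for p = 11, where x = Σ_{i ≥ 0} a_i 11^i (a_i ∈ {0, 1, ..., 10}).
(a_0, …, a_2) = (10, 8, 8)

v_11(6/5) = 0 (numerator and denominator both coprime to 11), so x ∈ ℤ_11^×. Compute digits iteratively via a_i = x_i mod 11, x_{i+1} = (x_i − a_i)/11, with x_0 = x:
  x_0 = 6/5;  a_0 = 10;  x_1 = (x_0 − 10)/11 = -4/5
  x_1 = -4/5;  a_1 = 8;  x_2 = (x_1 − 8)/11 = -4/5
  x_2 = -4/5;  a_2 = 8;  x_3 = (x_2 − 8)/11 = -4/5
Digits: (10, 8, 8).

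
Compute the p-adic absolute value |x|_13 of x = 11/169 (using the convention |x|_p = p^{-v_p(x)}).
|11/169|_13 = 169

Step 1 — compute v_13(x) by factoring powers of 13 out of the numerator and denominator: v_13(11/169) = -2. Step 2 — apply |x|_p = p^{-v_p(x)} = 13^{2} = 169.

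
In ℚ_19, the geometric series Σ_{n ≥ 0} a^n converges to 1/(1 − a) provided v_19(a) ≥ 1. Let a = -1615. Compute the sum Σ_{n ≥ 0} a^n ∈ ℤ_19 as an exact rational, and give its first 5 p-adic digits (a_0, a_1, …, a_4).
Σ a^n = 1/(1 − a) = 1/1616;  first 5 digits = (1, 10, 0, 12, 3)

v_19(a) = 1 ≥ 1, so the series converges in ℤ_19 to 1/(1 − a) = 1/(1 − (-1615)) = 1/1616. Expand this rational in ℤ_19: compute digits iteratively via d_i = x_i mod 19, x_{i+1} = (x_i − d_i)/19. The first 5 digits are (1, 10, 0, 12, 3).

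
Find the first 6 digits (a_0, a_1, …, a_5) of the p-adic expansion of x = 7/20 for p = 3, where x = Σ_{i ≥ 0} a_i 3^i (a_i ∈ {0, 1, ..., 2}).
(a_0, …, a_5) = (2, 2, 2, 1, 1, 2)

v_3(7/20) = 0 (numerator and denominator both coprime to 3), so x ∈ ℤ_3^×. Compute digits iteratively via a_i = x_i mod 3, x_{i+1} = (x_i − a_i)/3, with x_0 = x:
  x_0 = 7/20;  a_0 = 2;  x_1 = (x_0 − 2)/3 = -11/20
  x_1 = -11/20;  a_1 = 2;  x_2 = (x_1 − 2)/3 = -17/20
  x_2 = -17/20;  a_2 = 2;  x_3 = (x_2 − 2)/3 = -19/20
  x_3 = -19/20;  a_3 = 1;  x_4 = (x_3 − 1)/3 = -13/20
  x_4 = -13/20;  a_4 = 1;  x_5 = (x_4 − 1)/3 = -11/20
  x_5 = -11/20;  a_5 = 2;  x_6 = (x_5 − 2)/3 = -17/20
Digits: (2, 2, 2, 1, 1, 2).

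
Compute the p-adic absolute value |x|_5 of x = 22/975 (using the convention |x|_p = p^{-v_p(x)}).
|22/975|_5 = 25

Step 1 — compute v_5(x) by factoring powers of 5 out of the numerator and denominator: v_5(22/975) = -2. Step 2 — apply |x|_p = p^{-v_p(x)} = 5^{2} = 25.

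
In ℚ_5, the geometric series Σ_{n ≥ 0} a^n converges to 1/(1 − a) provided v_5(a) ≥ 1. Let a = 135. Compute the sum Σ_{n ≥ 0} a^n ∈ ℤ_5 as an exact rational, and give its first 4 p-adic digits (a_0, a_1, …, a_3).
Σ a^n = 1/(1 − a) = -1/134;  first 4 digits = (1, 2, 4, 4)

v_5(a) = 1 ≥ 1, so the series converges in ℤ_5 to 1/(1 − a) = 1/(1 − 135) = -1/134. Expand this rational in ℤ_5: compute digits iteratively via d_i = x_i mod 5, x_{i+1} = (x_i − d_i)/5. The first 4 digits are (1, 2, 4, 4).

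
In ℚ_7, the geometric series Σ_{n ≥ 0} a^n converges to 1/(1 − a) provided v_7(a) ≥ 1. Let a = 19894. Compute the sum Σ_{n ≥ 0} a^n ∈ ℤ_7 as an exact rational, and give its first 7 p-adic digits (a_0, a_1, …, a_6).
Σ a^n = 1/(1 − a) = -1/19893;  first 7 digits = (1, 0, 0, 2, 1, 1, 4)

v_7(a) = 3 ≥ 1, so the series converges in ℤ_7 to 1/(1 − a) = 1/(1 − 19894) = -1/19893. Expand this rational in ℤ_7: compute digits iteratively via d_i = x_i mod 7, x_{i+1} = (x_i − d_i)/7. The first 7 digits are (1, 0, 0, 2, 1, 1, 4).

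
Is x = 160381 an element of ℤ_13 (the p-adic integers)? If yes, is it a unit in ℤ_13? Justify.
x ∈ ℤ_13 but not a unit; v_13(x) = 3 > 0

ℤ_13 = {x ∈ ℚ_13 : v_13(x) ≥ 0} and ℤ_13^× = {x ∈ ℤ_13 : v_13(x) = 0}. Here v_13(160381) = v_13(num) − v_13(den) = 3; compare against these criteria.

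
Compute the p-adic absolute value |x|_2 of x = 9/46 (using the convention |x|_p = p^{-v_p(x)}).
|9/46|_2 = 2

Step 1 — compute v_2(x) by factoring powers of 2 out of the numerator and denominator: v_2(9/46) = -1. Step 2 — apply |x|_p = p^{-v_p(x)} = 2^{1} = 2.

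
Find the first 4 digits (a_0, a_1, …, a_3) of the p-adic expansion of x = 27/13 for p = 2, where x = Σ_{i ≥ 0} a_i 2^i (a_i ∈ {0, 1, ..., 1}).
(a_0, …, a_3) = (1, 1, 1, 0)

v_2(27/13) = 0 (numerator and denominator both coprime to 2), so x ∈ ℤ_2^×. Compute digits iteratively via a_i = x_i mod 2, x_{i+1} = (x_i − a_i)/2, with x_0 = x:
  x_0 = 27/13;  a_0 = 1;  x_1 = (x_0 − 1)/2 = 7/13
  x_1 = 7/13;  a_1 = 1;  x_2 = (x_1 − 1)/2 = -3/13
  x_2 = -3/13;  a_2 = 1;  x_3 = (x_2 − 1)/2 = -8/13
  x_3 = -8/13;  a_3 = 0;  x_4 = (x_3 − 0)/2 = -4/13
Digits: (1, 1, 1, 0).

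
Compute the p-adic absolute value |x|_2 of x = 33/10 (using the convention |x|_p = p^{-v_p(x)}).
|33/10|_2 = 2

Step 1 — compute v_2(x) by factoring powers of 2 out of the numerator and denominator: v_2(33/10) = -1. Step 2 — apply |x|_p = p^{-v_p(x)} = 2^{1} = 2.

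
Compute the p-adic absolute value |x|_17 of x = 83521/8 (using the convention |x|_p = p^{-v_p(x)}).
|83521/8|_17 = 1/83521

Step 1 — compute v_17(x) by factoring powers of 17 out of the numerator and denominator: v_17(83521/8) = 4. Step 2 — apply |x|_p = p^{-v_p(x)} = 17^{-4} = 1/83521.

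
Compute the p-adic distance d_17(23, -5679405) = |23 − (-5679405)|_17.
d_17(23, -5679405) = 1/1419857

Step 1 — x − y = 23 − (-5679405) = 5679428. Step 2 — v_17(5679428) = 5 (factor: 5679428 = (17^5 · 4); the sign does not affect v_p). Step 3 — |x − y|_17 = 17^{-5} = 1/1419857.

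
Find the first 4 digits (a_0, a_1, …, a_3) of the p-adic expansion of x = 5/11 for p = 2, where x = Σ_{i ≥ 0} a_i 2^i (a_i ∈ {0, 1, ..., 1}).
(a_0, …, a_3) = (1, 1, 1, 1)

v_2(5/11) = 0 (numerator and denominator both coprime to 2), so x ∈ ℤ_2^×. Compute digits iteratively via a_i = x_i mod 2, x_{i+1} = (x_i − a_i)/2, with x_0 = x:
  x_0 = 5/11;  a_0 = 1;  x_1 = (x_0 − 1)/2 = -3/11
  x_1 = -3/11;  a_1 = 1;  x_2 = (x_1 − 1)/2 = -7/11
  x_2 = -7/11;  a_2 = 1;  x_3 = (x_2 − 1)/2 = -9/11
  x_3 = -9/11;  a_3 = 1;  x_4 = (x_3 − 1)/2 = -10/11
Digits: (1, 1, 1, 1).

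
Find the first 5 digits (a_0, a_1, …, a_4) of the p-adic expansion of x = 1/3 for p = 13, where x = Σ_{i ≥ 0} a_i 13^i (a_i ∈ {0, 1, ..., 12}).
(a_0, …, a_4) = (9, 8, 8, 8, 8)

v_13(1/3) = 0 (numerator and denominator both coprime to 13), so x ∈ ℤ_13^×. Compute digits iteratively via a_i = x_i mod 13, x_{i+1} = (x_i − a_i)/13, with x_0 = x:
  x_0 = 1/3;  a_0 = 9;  x_1 = (x_0 − 9)/13 = -2/3
  x_1 = -2/3;  a_1 = 8;  x_2 = (x_1 − 8)/13 = -2/3
  x_2 = -2/3;  a_2 = 8;  x_3 = (x_2 − 8)/13 = -2/3
  x_3 = -2/3;  a_3 = 8;  x_4 = (x_3 − 8)/13 = -2/3
  x_4 = -2/3;  a_4 = 8;  x_5 = (x_4 − 8)/13 = -2/3
Digits: (9, 8, 8, 8, 8).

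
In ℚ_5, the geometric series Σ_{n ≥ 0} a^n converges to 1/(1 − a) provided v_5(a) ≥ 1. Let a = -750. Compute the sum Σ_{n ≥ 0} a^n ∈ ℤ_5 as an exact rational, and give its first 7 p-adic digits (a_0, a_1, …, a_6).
Σ a^n = 1/(1 − a) = 1/751;  first 7 digits = (1, 0, 0, 4, 3, 4, 0)

v_5(a) = 3 ≥ 1, so the series converges in ℤ_5 to 1/(1 − a) = 1/(1 − (-750)) = 1/751. Expand this rational in ℤ_5: compute digits iteratively via d_i = x_i mod 5, x_{i+1} = (x_i − d_i)/5. The first 7 digits are (1, 0, 0, 4, 3, 4, 0).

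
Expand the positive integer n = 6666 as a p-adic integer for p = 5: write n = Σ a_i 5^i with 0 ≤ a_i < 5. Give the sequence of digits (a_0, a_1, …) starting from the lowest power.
(a_0, a_1, …) = (1, 3, 1, 3, 0, 2)

Repeated division by 5 gives the digits low-to-high: 6666 = 1 + 3·5^1 + 1·5^2 + 3·5^3 + 2·5^5. Digit sequence: (1, 3, 1, 3, 0, 2).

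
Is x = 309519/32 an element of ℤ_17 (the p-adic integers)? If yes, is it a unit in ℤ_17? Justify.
x ∈ ℤ_17 but not a unit; v_17(x) = 3 > 0

ℤ_17 = {x ∈ ℚ_17 : v_17(x) ≥ 0} and ℤ_17^× = {x ∈ ℤ_17 : v_17(x) = 0}. Here v_17(309519/32) = v_17(num) − v_17(den) = 3; compare against these criteria.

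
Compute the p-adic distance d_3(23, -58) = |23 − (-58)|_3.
d_3(23, -58) = 1/81

Step 1 — x − y = 23 − (-58) = 81. Step 2 — v_3(81) = 4 (factor: 81 = (3^4 · 1); the sign does not affect v_p). Step 3 — |x − y|_3 = 3^{-4} = 1/81.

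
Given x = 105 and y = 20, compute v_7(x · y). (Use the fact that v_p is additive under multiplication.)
v_7(2100) = 1

v_p(x) = 1 (factor: 105 = 7^1 · 15); v_p(y) = 0 (factor: 20 = 7^0 · 20). Additivity: v_p(xy) = v_p(x) + v_p(y) = 1 + 0 = 1. (Direct check: xy = 2100 = 7^1 · (300).)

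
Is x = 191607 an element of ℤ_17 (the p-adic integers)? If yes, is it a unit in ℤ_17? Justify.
x ∈ ℤ_17 but not a unit; v_17(x) = 3 > 0

ℤ_17 = {x ∈ ℚ_17 : v_17(x) ≥ 0} and ℤ_17^× = {x ∈ ℤ_17 : v_17(x) = 0}. Here v_17(191607) = v_17(num) − v_17(den) = 3; compare against these criteria.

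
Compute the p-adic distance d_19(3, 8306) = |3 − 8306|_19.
d_19(3, 8306) = 1/361

Step 1 — x − y = 3 − 8306 = -8303. Step 2 — v_19(-8303) = 2 (factor: -8303 = −(19^2 · 23); the sign does not affect v_p). Step 3 — |x − y|_19 = 19^{-2} = 1/361.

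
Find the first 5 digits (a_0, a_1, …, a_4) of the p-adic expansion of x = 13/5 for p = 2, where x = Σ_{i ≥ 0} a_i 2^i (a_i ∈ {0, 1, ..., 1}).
(a_0, …, a_4) = (1, 0, 0, 1, 0)

v_2(13/5) = 0 (numerator and denominator both coprime to 2), so x ∈ ℤ_2^×. Compute digits iteratively via a_i = x_i mod 2, x_{i+1} = (x_i − a_i)/2, with x_0 = x:
  x_0 = 13/5;  a_0 = 1;  x_1 = (x_0 − 1)/2 = 4/5
  x_1 = 4/5;  a_1 = 0;  x_2 = (x_1 − 0)/2 = 2/5
  x_2 = 2/5;  a_2 = 0;  x_3 = (x_2 − 0)/2 = 1/5
  x_3 = 1/5;  a_3 = 1;  x_4 = (x_3 − 1)/2 = -2/5
  x_4 = -2/5;  a_4 = 0;  x_5 = (x_4 − 0)/2 = -1/5
Digits: (1, 0, 0, 1, 0).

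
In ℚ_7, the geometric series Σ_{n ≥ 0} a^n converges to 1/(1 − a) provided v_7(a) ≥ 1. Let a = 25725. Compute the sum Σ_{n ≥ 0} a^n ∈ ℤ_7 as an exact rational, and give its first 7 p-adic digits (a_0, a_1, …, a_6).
Σ a^n = 1/(1 − a) = -1/25724;  first 7 digits = (1, 0, 0, 5, 3, 1, 4)

v_7(a) = 3 ≥ 1, so the series converges in ℤ_7 to 1/(1 − a) = 1/(1 − 25725) = -1/25724. Expand this rational in ℤ_7: compute digits iteratively via d_i = x_i mod 7, x_{i+1} = (x_i − d_i)/7. The first 7 digits are (1, 0, 0, 5, 3, 1, 4).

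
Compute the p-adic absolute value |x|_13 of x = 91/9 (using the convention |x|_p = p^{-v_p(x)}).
|91/9|_13 = 1/13

Step 1 — compute v_13(x) by factoring powers of 13 out of the numerator and denominator: v_13(91/9) = 1. Step 2 — apply |x|_p = p^{-v_p(x)} = 13^{-1} = 1/13.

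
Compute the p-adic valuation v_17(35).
v_17(35) = 0

v_17(n) is the largest exponent k such that 17^k divides n. Factor out: 35 = 17^0 · 35. (Sign doesn't affect v_p.) So v_17(35) = 0.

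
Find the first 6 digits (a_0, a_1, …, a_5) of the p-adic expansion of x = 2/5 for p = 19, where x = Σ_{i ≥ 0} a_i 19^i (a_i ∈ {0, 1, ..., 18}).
(a_0, …, a_5) = (8, 11, 7, 11, 7, 11)

v_19(2/5) = 0 (numerator and denominator both coprime to 19), so x ∈ ℤ_19^×. Compute digits iteratively via a_i = x_i mod 19, x_{i+1} = (x_i − a_i)/19, with x_0 = x:
  x_0 = 2/5;  a_0 = 8;  x_1 = (x_0 − 8)/19 = -2/5
  x_1 = -2/5;  a_1 = 11;  x_2 = (x_1 − 11)/19 = -3/5
  x_2 = -3/5;  a_2 = 7;  x_3 = (x_2 − 7)/19 = -2/5
  x_3 = -2/5;  a_3 = 11;  x_4 = (x_3 − 11)/19 = -3/5
  x_4 = -3/5;  a_4 = 7;  x_5 = (x_4 − 7)/19 = -2/5
  x_5 = -2/5;  a_5 = 11;  x_6 = (x_5 − 11)/19 = -3/5
Digits: (8, 11, 7, 11, 7, 11).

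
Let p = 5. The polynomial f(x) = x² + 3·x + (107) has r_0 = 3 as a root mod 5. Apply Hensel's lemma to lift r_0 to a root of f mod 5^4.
r_3 = 128 (mod 625)

Hensel: r_{i+1} = r_i − f(r_i)·(f′(r_i))^{-1} mod 5^{i+2}, f′(x) = 2x + 3. Iterate:
  r_0 = 3 (mod 5)
  r_1 = 3 (mod 25)
  r_2 = 3 (mod 125)
  r_3 = 128 (mod 625)
Final: r = 128 satisfies f(r) ≡ 0 mod 5^4.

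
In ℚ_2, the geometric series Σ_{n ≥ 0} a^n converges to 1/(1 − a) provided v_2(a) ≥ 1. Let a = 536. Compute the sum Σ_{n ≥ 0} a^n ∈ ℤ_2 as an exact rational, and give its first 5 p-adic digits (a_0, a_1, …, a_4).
Σ a^n = 1/(1 − a) = -1/535;  first 5 digits = (1, 0, 0, 1, 1)

v_2(a) = 3 ≥ 1, so the series converges in ℤ_2 to 1/(1 − a) = 1/(1 − 536) = -1/535. Expand this rational in ℤ_2: compute digits iteratively via d_i = x_i mod 2, x_{i+1} = (x_i − d_i)/2. The first 5 digits are (1, 0, 0, 1, 1).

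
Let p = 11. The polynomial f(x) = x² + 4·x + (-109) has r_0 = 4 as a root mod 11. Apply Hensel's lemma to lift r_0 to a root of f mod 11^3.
r_2 = 1291 (mod 1331)

Hensel: r_{i+1} = r_i − f(r_i)·(f′(r_i))^{-1} mod 11^{i+2}, f′(x) = 2x + 4. Iterate:
  r_0 = 4 (mod 11)
  r_1 = 81 (mod 121)
  r_2 = 1291 (mod 1331)
Final: r = 1291 satisfies f(r) ≡ 0 mod 11^3.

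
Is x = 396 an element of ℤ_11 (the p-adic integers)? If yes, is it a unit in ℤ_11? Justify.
x ∈ ℤ_11 but not a unit; v_11(x) = 1 > 0

ℤ_11 = {x ∈ ℚ_11 : v_11(x) ≥ 0} and ℤ_11^× = {x ∈ ℤ_11 : v_11(x) = 0}. Here v_11(396) = v_11(num) − v_11(den) = 1; compare against these criteria.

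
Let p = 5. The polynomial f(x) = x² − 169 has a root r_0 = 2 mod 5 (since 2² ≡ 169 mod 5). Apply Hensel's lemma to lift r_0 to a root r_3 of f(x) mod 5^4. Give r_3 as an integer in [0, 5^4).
r_3 = 612 (mod 625)

Hensel's recurrence: r_{i+1} = r_i − f(r_i)·(f′(r_i))^{-1} mod 5^{i+2}, with f′(x) = 2x. Iterate:
  r_0 = 2 (mod 5)
  r_1 = 12 (mod 25)
  r_2 = 112 (mod 125)
  r_3 = 612 (mod 625)
Final: r_3 = 612, and one checks f(r_3) ≡ 0 mod 5^4.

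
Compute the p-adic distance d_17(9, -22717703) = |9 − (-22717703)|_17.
d_17(9, -22717703) = 1/1419857

Step 1 — x − y = 9 − (-22717703) = 22717712. Step 2 — v_17(22717712) = 5 (factor: 22717712 = (17^5 · 16); the sign does not affect v_p). Step 3 — |x − y|_17 = 17^{-5} = 1/1419857.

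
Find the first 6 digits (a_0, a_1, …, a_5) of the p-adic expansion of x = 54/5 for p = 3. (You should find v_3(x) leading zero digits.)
(a_0, …, a_5) = (0, 0, 0, 1, 1, 2)

v_3(54/5) = 3, so a_0 = ... = a_2 = 0. Factor out: x = 3^3 · u with u = 2/5 a unit in ℤ_3. Expand u iteratively via a_{v+i} = u_i mod 3, u_{i+1} = (u_i − a_{v+i})/3:
  u_0 = 2/5;  a_3 = 1;  u_1 = (u_0 − 1)/3 = -1/5
  u_1 = -1/5;  a_4 = 1;  u_2 = (u_1 − 1)/3 = -2/5
  u_2 = -2/5;  a_5 = 2;  u_3 = (u_2 − 2)/3 = -4/5
Digits: (0, 0, 0, 1, 1, 2).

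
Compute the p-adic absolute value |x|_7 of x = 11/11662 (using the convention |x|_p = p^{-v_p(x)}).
|11/11662|_7 = 343

Step 1 — compute v_7(x) by factoring powers of 7 out of the numerator and denominator: v_7(11/11662) = -3. Step 2 — apply |x|_p = p^{-v_p(x)} = 7^{3} = 343.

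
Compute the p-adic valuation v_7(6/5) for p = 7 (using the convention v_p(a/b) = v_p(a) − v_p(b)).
v_7(6/5) = 0

Factor powers of 7 from the numerator and denominator of the reduced fraction: 6 = 7^0 · 6 and 5 = 7^0 · 5. Apply v_p(a/b) = v_p(a) − v_p(b): v_7(6/5) = 0 − 0 = 0.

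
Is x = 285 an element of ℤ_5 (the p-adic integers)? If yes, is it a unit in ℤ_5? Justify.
x ∈ ℤ_5 but not a unit; v_5(x) = 1 > 0

ℤ_5 = {x ∈ ℚ_5 : v_5(x) ≥ 0} and ℤ_5^× = {x ∈ ℤ_5 : v_5(x) = 0}. Here v_5(285) = v_5(num) − v_5(den) = 1; compare against these criteria.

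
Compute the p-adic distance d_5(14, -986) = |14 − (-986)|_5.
d_5(14, -986) = 1/125

Step 1 — x − y = 14 − (-986) = 1000. Step 2 — v_5(1000) = 3 (factor: 1000 = (5^3 · 8); the sign does not affect v_p). Step 3 — |x − y|_5 = 5^{-3} = 1/125.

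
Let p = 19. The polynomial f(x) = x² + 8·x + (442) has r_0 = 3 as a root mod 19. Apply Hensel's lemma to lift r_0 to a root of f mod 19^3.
r_2 = 2264 (mod 6859)

Hensel: r_{i+1} = r_i − f(r_i)·(f′(r_i))^{-1} mod 19^{i+2}, f′(x) = 2x + 8. Iterate:
  r_0 = 3 (mod 19)
  r_1 = 98 (mod 361)
  r_2 = 2264 (mod 6859)
Final: r = 2264 satisfies f(r) ≡ 0 mod 19^3.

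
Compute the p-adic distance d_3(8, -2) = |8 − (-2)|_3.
d_3(8, -2) = 1

Step 1 — x − y = 8 − (-2) = 10. Step 2 — v_3(10) = 0 (factor: 10 = (3^0 · 10); the sign does not affect v_p). Step 3 — |x − y|_3 = 3^{0} = 1.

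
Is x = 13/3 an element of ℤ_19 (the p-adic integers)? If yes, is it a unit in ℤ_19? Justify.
x ∈ ℤ_19^× (unit); v_19(x) = 0

ℤ_19 = {x ∈ ℚ_19 : v_19(x) ≥ 0} and ℤ_19^× = {x ∈ ℤ_19 : v_19(x) = 0}. Here v_19(13/3) = v_19(num) − v_19(den) = 0; compare against these criteria.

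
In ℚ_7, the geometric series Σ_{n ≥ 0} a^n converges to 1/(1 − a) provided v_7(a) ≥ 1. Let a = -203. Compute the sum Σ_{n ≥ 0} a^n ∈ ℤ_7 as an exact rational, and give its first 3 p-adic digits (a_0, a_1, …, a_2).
Σ a^n = 1/(1 − a) = 1/204;  first 3 digits = (1, 6, 3)

v_7(a) = 1 ≥ 1, so the series converges in ℤ_7 to 1/(1 − a) = 1/(1 − (-203)) = 1/204. Expand this rational in ℤ_7: compute digits iteratively via d_i = x_i mod 7, x_{i+1} = (x_i − d_i)/7. The first 3 digits are (1, 6, 3).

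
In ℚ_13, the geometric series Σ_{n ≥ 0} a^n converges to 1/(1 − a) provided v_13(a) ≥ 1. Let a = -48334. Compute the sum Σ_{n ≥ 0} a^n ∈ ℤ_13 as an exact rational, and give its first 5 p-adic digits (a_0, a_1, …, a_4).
Σ a^n = 1/(1 − a) = 1/48335;  first 5 digits = (1, 0, 0, 4, 11)

v_13(a) = 3 ≥ 1, so the series converges in ℤ_13 to 1/(1 − a) = 1/(1 − (-48334)) = 1/48335. Expand this rational in ℤ_13: compute digits iteratively via d_i = x_i mod 13, x_{i+1} = (x_i − d_i)/13. The first 5 digits are (1, 0, 0, 4, 11).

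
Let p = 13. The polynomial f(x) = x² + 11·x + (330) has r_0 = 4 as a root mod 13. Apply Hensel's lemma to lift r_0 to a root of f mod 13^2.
r_1 = 108 (mod 169)

Hensel: r_{i+1} = r_i − f(r_i)·(f′(r_i))^{-1} mod 13^{i+2}, f′(x) = 2x + 11. Iterate:
  r_0 = 4 (mod 13)
  r_1 = 108 (mod 169)
Final: r = 108 satisfies f(r) ≡ 0 mod 13^2.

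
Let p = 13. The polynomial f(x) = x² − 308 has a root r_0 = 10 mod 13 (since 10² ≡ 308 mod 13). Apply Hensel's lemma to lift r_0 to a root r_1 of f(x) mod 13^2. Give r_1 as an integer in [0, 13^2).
r_1 = 88 (mod 169)

Hensel's recurrence: r_{i+1} = r_i − f(r_i)·(f′(r_i))^{-1} mod 13^{i+2}, with f′(x) = 2x. Iterate:
  r_0 = 10 (mod 13)
  r_1 = 88 (mod 169)
Final: r_1 = 88, and one checks f(r_1) ≡ 0 mod 13^2.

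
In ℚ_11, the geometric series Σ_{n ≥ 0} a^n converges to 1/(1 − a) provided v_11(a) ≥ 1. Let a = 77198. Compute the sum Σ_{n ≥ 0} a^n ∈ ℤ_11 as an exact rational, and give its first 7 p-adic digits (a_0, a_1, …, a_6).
Σ a^n = 1/(1 − a) = -1/77197;  first 7 digits = (1, 0, 0, 3, 5, 0, 9)

v_11(a) = 3 ≥ 1, so the series converges in ℤ_11 to 1/(1 − a) = 1/(1 − 77198) = -1/77197. Expand this rational in ℤ_11: compute digits iteratively via d_i = x_i mod 11, x_{i+1} = (x_i − d_i)/11. The first 7 digits are (1, 0, 0, 3, 5, 0, 9).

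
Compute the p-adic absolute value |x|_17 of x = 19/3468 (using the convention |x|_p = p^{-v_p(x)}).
|19/3468|_17 = 289

Step 1 — compute v_17(x) by factoring powers of 17 out of the numerator and denominator: v_17(19/3468) = -2. Step 2 — apply |x|_p = p^{-v_p(x)} = 17^{2} = 289.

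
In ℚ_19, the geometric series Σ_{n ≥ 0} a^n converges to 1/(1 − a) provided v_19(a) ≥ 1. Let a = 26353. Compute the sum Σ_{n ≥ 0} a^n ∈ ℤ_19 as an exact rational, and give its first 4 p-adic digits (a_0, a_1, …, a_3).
Σ a^n = 1/(1 − a) = -1/26352;  first 4 digits = (1, 0, 16, 3)

v_19(a) = 2 ≥ 1, so the series converges in ℤ_19 to 1/(1 − a) = 1/(1 − 26353) = -1/26352. Expand this rational in ℤ_19: compute digits iteratively via d_i = x_i mod 19, x_{i+1} = (x_i − d_i)/19. The first 4 digits are (1, 0, 16, 3).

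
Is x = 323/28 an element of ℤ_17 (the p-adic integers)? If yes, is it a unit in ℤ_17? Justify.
x ∈ ℤ_17 but not a unit; v_17(x) = 1 > 0

ℤ_17 = {x ∈ ℚ_17 : v_17(x) ≥ 0} and ℤ_17^× = {x ∈ ℤ_17 : v_17(x) = 0}. Here v_17(323/28) = v_17(num) − v_17(den) = 1; compare against these criteria.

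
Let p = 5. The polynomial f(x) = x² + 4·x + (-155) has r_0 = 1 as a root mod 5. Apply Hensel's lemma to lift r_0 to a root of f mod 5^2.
r_1 = 1 (mod 25)

Hensel: r_{i+1} = r_i − f(r_i)·(f′(r_i))^{-1} mod 5^{i+2}, f′(x) = 2x + 4. Iterate:
  r_0 = 1 (mod 5)
  r_1 = 1 (mod 25)
Final: r = 1 satisfies f(r) ≡ 0 mod 5^2.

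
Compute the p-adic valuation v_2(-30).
v_2(-30) = 1

v_2(n) is the largest exponent k such that 2^k divides n. Factor out: -30 = -2^1 · 15. (Sign doesn't affect v_p.) So v_2(-30) = 1.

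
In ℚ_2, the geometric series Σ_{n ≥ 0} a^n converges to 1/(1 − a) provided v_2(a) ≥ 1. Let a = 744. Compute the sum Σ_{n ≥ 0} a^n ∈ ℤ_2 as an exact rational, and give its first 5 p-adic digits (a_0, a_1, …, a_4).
Σ a^n = 1/(1 − a) = -1/743;  first 5 digits = (1, 0, 0, 1, 0)

v_2(a) = 3 ≥ 1, so the series converges in ℤ_2 to 1/(1 − a) = 1/(1 − 744) = -1/743. Expand this rational in ℤ_2: compute digits iteratively via d_i = x_i mod 2, x_{i+1} = (x_i − d_i)/2. The first 5 digits are (1, 0, 0, 1, 0).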